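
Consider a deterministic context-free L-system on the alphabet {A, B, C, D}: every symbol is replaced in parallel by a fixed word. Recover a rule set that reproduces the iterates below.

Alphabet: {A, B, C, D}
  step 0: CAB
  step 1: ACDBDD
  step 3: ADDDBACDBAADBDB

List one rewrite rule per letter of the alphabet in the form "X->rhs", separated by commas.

  step 0 ⇒ step 1: CAB ⇒ AC·DB·DD
    A ↦ DB
    B ↦ DD
    C ↦ AC
    D ↦ A  (constrained at step 1)

A->DB, B->DD, C->AC, D->A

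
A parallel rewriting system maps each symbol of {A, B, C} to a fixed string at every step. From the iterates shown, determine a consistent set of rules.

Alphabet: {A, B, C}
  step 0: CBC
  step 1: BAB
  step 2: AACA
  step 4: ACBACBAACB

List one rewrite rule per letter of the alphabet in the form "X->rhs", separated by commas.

A->AC, B->A, C->B

  step 1 ⇒ step 2: BAB ⇒ A·AC·A
    A ↦ AC
    B ↦ A
  step 0 ⇒ step 1: CBC ⇒ B·A·B
    C ↦ B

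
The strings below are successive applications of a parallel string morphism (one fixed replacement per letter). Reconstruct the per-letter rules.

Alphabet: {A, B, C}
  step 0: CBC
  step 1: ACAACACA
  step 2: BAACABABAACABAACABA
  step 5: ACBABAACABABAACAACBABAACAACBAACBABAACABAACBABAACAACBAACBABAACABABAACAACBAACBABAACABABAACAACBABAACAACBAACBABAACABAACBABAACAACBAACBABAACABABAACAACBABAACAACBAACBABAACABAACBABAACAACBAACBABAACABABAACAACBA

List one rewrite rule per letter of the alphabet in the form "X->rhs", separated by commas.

  step 1 ⇒ step 2: ACAACACA ⇒ BA·ACA·BA·BA·ACA·BA·ACA·BA
    A ↦ BA
    C ↦ ACA
  step 0 ⇒ step 1: CBC ⇒ ACA·AC·ACA
    B ↦ AC

A->BA, B->AC, C->ACA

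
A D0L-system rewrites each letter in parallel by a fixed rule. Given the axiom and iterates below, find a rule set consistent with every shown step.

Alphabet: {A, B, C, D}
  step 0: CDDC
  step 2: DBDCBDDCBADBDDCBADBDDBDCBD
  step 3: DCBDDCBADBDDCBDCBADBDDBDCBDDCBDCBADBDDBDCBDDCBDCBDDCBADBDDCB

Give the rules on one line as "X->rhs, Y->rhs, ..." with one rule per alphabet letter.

  step 2 ⇒ step 3: DBDCBDDCBADBDDCBADBDDBDCBD ⇒ DCB·D·DCB·ADB·D·DCB·DCB·ADB·D·DB·DCB·D·DCB·DCB·ADB·D·DB·DCB·D·DCB·DCB·D·DCB·ADB·D·DCB
    A ↦ DB
    B ↦ D
    C ↦ ADB
    D ↦ DCB

A->DB, B->D, C->ADB, D->DCB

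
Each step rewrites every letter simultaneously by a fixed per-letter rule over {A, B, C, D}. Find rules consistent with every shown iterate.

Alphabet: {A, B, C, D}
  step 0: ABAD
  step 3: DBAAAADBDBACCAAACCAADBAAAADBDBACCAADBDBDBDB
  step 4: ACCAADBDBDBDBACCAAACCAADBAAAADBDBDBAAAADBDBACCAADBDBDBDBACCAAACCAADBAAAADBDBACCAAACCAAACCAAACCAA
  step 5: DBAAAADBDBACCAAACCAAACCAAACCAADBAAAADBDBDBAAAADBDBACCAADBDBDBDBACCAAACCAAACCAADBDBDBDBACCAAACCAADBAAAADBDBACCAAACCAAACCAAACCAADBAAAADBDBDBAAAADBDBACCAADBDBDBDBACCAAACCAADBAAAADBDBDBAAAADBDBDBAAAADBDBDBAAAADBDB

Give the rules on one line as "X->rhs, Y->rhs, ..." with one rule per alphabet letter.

  step 4 ⇒ step 5: ACCAADBDBDBDBACCAAACCAADBAAAADBDBDBAAAADBDBACCAADBDBDBDBACCAAACCAADBAAAADBDBACCAAACCAAACCAAACCAA ⇒ DB·AA·AA·DB·DB·ACC·AA·ACC·AA·ACC·AA·ACC·AA·DB·AA·AA·DB·DB·DB·AA·AA·DB·DB·ACC·AA·DB·DB·DB·DB·ACC·AA·ACC·AA·ACC·AA·DB·DB·DB·DB·ACC·AA·ACC·AA·DB·AA·AA·DB·DB·ACC·AA·ACC·AA·ACC·AA·ACC·AA·DB·AA·AA·DB·DB·DB·AA·AA·DB·DB·ACC·AA·DB·DB·DB·DB·ACC·AA·ACC·AA·DB·AA·AA·DB·DB·DB·AA·AA·DB·DB·DB·AA·AA·DB·DB·DB·AA·AA·DB·DB
    A ↦ DB
    B ↦ AA
    C ↦ AA
    D ↦ ACC

A->DB, B->AA, C->AA, D->ACC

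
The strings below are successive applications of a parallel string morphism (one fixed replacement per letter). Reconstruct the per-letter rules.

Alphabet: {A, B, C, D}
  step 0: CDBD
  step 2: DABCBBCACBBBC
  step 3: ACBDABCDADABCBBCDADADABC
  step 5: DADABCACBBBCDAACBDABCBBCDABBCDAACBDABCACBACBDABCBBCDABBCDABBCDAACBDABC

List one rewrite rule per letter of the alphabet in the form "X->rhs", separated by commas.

  step 2 ⇒ step 3: DABCBBCACBBBC ⇒ AC·B·DA·BC·DA·DA·BC·B·BC·DA·DA·DA·BC
    A ↦ B
    B ↦ DA
    C ↦ BC
    D ↦ AC

A->B, B->DA, C->BC, D->AC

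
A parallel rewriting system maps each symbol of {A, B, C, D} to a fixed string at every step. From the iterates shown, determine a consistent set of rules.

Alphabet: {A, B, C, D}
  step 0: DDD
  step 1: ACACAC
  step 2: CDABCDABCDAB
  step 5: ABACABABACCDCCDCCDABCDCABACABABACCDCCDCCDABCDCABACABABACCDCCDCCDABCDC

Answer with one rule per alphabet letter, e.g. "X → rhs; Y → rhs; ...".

  step 1 ⇒ step 2: ACACAC ⇒ CD·AB·CD·AB·CD·AB
    A ↦ CD
    C ↦ AB
    B ↦ C  (constrained at step 2)
  step 0 ⇒ step 1: DDD ⇒ AC·AC·AC
    D ↦ AC

A->CD, B->C, C->AB, D->AC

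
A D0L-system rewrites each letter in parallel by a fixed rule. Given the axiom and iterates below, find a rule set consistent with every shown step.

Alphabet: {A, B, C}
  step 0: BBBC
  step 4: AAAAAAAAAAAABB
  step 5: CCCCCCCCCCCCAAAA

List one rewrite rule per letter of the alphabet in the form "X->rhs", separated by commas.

A->C, B->AA, C->B

  step 4 ⇒ step 5: AAAAAAAAAAAABB ⇒ C·C·C·C·C·C·C·C·C·C·C·C·AA·AA
    A ↦ C
    B ↦ AA
    C ↦ B  (constrained at step 0)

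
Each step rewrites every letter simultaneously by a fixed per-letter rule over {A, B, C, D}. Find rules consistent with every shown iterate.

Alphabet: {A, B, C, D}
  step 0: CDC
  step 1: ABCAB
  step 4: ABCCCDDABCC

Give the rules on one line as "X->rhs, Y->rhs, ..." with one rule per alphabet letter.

A->D, B->AA, C->AB, D->C

  step 0 ⇒ step 1: CDC ⇒ AB·C·AB
    C ↦ AB
    D ↦ C
    A ↦ D  (constrained at step 1)
    B ↦ AA  (constrained at step 1)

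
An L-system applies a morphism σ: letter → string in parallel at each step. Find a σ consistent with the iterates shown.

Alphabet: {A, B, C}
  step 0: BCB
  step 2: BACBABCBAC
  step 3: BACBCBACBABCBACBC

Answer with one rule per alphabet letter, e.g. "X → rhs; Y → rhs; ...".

A->C, B->BA, C->BC

  step 2 ⇒ step 3: BACBABCBAC ⇒ BA·C·BC·BA·C·BA·BC·BA·C·BC
    A ↦ C
    B ↦ BA
    C ↦ BC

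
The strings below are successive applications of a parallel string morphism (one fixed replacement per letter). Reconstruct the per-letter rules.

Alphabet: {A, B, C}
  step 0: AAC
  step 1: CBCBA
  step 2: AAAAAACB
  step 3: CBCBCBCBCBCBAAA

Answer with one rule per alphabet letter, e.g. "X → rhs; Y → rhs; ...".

  step 2 ⇒ step 3: AAAAAACB ⇒ CB·CB·CB·CB·CB·CB·A·AA
    A ↦ CB
    B ↦ AA
    C ↦ A

A->CB, B->AA, C->A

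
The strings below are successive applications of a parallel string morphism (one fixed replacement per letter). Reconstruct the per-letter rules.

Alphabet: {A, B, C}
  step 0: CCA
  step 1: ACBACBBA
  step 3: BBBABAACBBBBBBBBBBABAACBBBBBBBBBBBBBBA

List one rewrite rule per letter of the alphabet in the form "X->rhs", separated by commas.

  step 0 ⇒ step 1: CCA ⇒ ACB·ACB·BA
    A ↦ BA
    C ↦ ACB
    B ↦ BB  (constrained at step 1)

A->BA, B->BB, C->ACB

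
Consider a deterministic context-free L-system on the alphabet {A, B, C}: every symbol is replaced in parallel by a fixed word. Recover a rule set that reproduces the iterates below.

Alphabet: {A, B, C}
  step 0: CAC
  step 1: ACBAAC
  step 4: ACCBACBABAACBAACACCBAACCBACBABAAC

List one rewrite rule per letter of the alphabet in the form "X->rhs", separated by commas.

A->BA, B->C, C->AC

  step 0 ⇒ step 1: CAC ⇒ AC·BA·AC
    A ↦ BA
    C ↦ AC
    B ↦ C  (constrained at step 1)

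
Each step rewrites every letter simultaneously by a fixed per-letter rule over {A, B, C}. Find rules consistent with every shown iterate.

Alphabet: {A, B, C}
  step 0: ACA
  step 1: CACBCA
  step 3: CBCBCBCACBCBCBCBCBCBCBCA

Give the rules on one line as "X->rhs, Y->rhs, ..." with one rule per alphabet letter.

A->CA, B->CB, C->CB

  step 0 ⇒ step 1: ACA ⇒ CA·CB·CA
    A ↦ CA
    C ↦ CB
    B ↦ CB  (constrained at step 1)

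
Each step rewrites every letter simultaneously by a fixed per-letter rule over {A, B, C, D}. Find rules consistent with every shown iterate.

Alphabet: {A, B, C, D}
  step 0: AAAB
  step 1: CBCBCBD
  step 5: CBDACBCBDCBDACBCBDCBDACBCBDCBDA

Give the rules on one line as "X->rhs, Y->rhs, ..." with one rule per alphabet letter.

A->CB, B->D, C->CB, D->A

  step 0 ⇒ step 1: AAAB ⇒ CB·CB·CB·D
    A ↦ CB
    B ↦ D
    C ↦ CB  (constrained at step 1)
    D ↦ A  (constrained at step 1)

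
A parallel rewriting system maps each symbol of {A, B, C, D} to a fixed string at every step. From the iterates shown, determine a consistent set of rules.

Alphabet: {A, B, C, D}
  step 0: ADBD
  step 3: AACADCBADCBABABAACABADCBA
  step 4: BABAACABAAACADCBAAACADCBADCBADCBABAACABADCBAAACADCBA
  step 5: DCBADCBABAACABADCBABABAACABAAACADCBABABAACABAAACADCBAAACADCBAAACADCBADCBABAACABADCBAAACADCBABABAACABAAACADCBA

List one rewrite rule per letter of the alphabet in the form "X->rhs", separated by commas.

  step 4 ⇒ step 5: BABAACABAAACADCBAAACADCBADCBADCBABAACABADCBAAACADCBA ⇒ DC·BA·DC·BA·BA·ACA·BA·DC·BA·BA·BA·ACA·BA·A·ACA·DC·BA·BA·BA·ACA·BA·A·ACA·DC·BA·A·ACA·DC·BA·A·ACA·DC·BA·DC·BA·BA·ACA·BA·DC·BA·A·ACA·DC·BA·BA·BA·ACA·BA·A·ACA·DC·BA
    A ↦ BA
    B ↦ DC
    C ↦ ACA
    D ↦ A

A->BA, B->DC, C->ACA, D->A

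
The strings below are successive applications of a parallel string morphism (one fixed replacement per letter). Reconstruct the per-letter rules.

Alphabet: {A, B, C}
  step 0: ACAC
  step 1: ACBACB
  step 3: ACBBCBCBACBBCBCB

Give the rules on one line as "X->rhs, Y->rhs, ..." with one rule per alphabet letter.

A->AC, B->BC, C->B

  step 0 ⇒ step 1: ACAC ⇒ AC·B·AC·B
    A ↦ AC
    C ↦ B
    B ↦ BC  (constrained at step 1)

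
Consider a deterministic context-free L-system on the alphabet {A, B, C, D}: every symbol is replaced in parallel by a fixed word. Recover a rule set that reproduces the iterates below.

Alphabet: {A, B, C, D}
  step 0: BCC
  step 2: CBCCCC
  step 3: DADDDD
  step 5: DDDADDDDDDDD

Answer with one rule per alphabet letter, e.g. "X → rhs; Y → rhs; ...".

A->CB, B->A, C->D, D->CC

  step 2 ⇒ step 3: CBCCCC ⇒ D·A·D·D·D·D
    B ↦ A
    C ↦ D
    A ↦ CB  (constrained at step 3)
    D ↦ CC  (constrained at step 3)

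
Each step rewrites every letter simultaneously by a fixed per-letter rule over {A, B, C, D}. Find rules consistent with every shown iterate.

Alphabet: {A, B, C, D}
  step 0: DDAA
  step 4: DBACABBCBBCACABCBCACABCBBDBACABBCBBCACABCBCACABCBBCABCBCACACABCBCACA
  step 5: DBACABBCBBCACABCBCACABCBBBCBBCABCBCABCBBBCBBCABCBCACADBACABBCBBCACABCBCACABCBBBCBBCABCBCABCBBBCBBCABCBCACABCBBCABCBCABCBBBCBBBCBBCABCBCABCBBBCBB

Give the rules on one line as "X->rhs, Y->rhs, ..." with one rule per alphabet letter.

A->B, B->CA, C->BCB, D->DBA

  step 4 ⇒ step 5: DBACABBCBBCACABCBCACABCBBDBACABBCBBCACABCBCACABCBBCABCBCACACABCBCACA ⇒ DBA·CA·B·BCB·B·CA·CA·BCB·CA·CA·BCB·B·BCB·B·CA·BCB·CA·BCB·B·BCB·B·CA·BCB·CA·CA·DBA·CA·B·BCB·B·CA·CA·BCB·CA·CA·BCB·B·BCB·B·CA·BCB·CA·BCB·B·BCB·B·CA·BCB·CA·CA·BCB·B·CA·BCB·CA·BCB·B·BCB·B·BCB·B·CA·BCB·CA·BCB·B·BCB·B
    A ↦ B
    B ↦ CA
    C ↦ BCB
    D ↦ DBA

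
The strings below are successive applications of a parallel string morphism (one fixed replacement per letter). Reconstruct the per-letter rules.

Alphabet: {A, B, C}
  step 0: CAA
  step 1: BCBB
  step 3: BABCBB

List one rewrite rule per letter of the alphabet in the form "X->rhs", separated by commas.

A->B, B->A, C->BC

  step 0 ⇒ step 1: CAA ⇒ BC·B·B
    A ↦ B
    C ↦ BC
    B ↦ A  (constrained at step 1)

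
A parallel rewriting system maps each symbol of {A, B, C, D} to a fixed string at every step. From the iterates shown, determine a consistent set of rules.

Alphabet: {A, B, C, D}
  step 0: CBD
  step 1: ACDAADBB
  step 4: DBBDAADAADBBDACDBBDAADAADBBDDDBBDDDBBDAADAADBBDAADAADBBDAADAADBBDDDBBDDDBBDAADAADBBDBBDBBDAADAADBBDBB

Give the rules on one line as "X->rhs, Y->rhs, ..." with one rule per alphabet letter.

  step 0 ⇒ step 1: CBD ⇒ AC·DAA·DBB
    B ↦ DAA
    C ↦ AC
    D ↦ DBB
    A ↦ D  (constrained at step 1)

A->D, B->DAA, C->AC, D->DBB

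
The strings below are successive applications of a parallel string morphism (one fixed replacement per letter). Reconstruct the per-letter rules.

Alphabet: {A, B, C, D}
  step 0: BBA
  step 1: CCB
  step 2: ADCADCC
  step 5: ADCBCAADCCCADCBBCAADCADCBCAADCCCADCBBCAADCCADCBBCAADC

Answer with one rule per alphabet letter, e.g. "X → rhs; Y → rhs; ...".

A->B, B->C, C->ADC, D->CA

  step 1 ⇒ step 2: CCB ⇒ ADC·ADC·C
    B ↦ C
    C ↦ ADC
  step 0 ⇒ step 1: BBA ⇒ C·C·B
    A ↦ B
    D ↦ CA  (constrained at step 2)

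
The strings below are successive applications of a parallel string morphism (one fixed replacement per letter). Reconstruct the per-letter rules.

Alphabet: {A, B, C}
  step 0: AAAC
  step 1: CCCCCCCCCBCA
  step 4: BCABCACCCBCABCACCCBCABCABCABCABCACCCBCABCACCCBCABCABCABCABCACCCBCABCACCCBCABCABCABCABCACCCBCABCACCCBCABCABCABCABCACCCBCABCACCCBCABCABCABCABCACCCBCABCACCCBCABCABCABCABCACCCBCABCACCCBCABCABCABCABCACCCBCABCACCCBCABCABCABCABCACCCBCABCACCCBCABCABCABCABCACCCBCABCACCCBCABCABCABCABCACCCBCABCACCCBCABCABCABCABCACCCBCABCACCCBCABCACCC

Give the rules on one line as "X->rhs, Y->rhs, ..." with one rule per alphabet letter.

A->CCC, B->BCA, C->BCA

  step 0 ⇒ step 1: AAAC ⇒ CCC·CCC·CCC·BCA
    A ↦ CCC
    C ↦ BCA
    B ↦ BCA  (constrained at step 1)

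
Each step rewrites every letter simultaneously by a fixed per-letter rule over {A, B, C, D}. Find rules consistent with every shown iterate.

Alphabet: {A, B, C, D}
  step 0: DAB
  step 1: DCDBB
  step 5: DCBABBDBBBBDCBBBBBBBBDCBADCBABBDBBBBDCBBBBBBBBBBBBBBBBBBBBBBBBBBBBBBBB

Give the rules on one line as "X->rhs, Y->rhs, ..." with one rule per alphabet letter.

A->D, B->BB, C->BA, D->DC

  step 0 ⇒ step 1: DAB ⇒ DC·D·BB
    A ↦ D
    B ↦ BB
    D ↦ DC
    C ↦ BA  (constrained at step 1)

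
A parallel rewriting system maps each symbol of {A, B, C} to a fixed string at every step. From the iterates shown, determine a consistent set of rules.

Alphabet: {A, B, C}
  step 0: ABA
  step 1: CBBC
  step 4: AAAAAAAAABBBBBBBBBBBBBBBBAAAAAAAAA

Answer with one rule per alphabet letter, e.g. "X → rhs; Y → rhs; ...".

A->C, B->BB, C->AAA

  step 0 ⇒ step 1: ABA ⇒ C·BB·C
    A ↦ C
    B ↦ BB
    C ↦ AAA  (constrained at step 1)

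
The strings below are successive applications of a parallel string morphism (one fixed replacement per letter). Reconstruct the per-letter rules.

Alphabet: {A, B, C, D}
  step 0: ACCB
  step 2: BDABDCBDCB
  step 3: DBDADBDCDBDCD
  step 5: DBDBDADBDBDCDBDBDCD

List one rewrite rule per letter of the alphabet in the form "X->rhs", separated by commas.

  step 2 ⇒ step 3: BDABDCBDCB ⇒ D·B·DA·D·B·DC·D·B·DC·D
    A ↦ DA
    B ↦ D
    C ↦ DC
    D ↦ B

A->DA, B->D, C->DC, D->B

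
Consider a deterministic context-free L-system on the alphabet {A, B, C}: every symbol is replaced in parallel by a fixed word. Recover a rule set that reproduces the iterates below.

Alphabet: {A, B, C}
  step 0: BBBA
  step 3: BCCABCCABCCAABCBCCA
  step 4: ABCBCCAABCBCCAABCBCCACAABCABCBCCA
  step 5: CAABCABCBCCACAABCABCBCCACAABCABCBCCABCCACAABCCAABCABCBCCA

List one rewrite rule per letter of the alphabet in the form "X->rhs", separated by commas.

  step 4 ⇒ step 5: ABCBCCAABCBCCAABCBCCACAABCABCBCCA ⇒ CA·A·BC·A·BC·BC·CA·CA·A·BC·A·BC·BC·CA·CA·A·BC·A·BC·BC·CA·BC·CA·CA·A·BC·CA·A·BC·A·BC·BC·CA
    A ↦ CA
    B ↦ A
    C ↦ BC

A->CA, B->A, C->BC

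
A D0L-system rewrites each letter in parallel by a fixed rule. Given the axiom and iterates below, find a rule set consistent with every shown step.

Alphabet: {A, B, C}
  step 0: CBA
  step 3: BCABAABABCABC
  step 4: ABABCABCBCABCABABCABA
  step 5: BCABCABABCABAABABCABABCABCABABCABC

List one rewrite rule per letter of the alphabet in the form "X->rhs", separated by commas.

A->BC, B->A, C->BA

  step 4 ⇒ step 5: ABABCABCBCABCABABCABA ⇒ BC·A·BC·A·BA·BC·A·BA·A·BA·BC·A·BA·BC·A·BC·A·BA·BC·A·BC
    A ↦ BC
    B ↦ A
    C ↦ BA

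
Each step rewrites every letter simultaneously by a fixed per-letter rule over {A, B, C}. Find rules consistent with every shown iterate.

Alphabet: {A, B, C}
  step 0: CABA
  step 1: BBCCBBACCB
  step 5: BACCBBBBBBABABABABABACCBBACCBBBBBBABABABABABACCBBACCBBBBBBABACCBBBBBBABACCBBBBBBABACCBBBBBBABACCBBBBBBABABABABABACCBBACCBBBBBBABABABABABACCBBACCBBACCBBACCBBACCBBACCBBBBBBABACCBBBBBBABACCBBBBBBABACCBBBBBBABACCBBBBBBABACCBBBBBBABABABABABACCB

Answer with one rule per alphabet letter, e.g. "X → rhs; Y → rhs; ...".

A->CCB, B->BA, C->BB

  step 0 ⇒ step 1: CABA ⇒ BB·CCB·BA·CCB
    A ↦ CCB
    B ↦ BA
    C ↦ BB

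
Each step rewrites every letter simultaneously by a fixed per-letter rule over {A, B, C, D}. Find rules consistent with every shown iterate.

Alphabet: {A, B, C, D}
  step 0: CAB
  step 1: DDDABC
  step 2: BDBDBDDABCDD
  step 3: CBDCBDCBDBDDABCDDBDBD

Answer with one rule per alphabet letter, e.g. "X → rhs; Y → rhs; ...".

  step 2 ⇒ step 3: BDBDBDDABCDD ⇒ C·BD·C·BD·C·BD·BD·DAB·C·DD·BD·BD
    A ↦ DAB
    B ↦ C
    C ↦ DD
    D ↦ BD

A->DAB, B->C, C->DD, D->BD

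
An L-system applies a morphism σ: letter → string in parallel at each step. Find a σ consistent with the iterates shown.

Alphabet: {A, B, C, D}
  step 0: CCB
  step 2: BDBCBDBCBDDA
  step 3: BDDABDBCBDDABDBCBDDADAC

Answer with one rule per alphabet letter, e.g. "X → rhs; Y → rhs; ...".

A->C, B->BD, C->BC, D->DA

  step 2 ⇒ step 3: BDBCBDBCBDDA ⇒ BD·DA·BD·BC·BD·DA·BD·BC·BD·DA·DA·C
    A ↦ C
    B ↦ BD
    C ↦ BC
    D ↦ DA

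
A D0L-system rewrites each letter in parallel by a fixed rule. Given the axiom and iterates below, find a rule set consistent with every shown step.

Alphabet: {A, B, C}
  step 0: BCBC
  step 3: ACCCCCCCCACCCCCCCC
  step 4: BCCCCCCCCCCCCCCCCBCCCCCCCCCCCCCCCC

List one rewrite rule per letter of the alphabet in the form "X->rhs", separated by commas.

  step 3 ⇒ step 4: ACCCCCCCCACCCCCCCC ⇒ B·CC·CC·CC·CC·CC·CC·CC·CC·B·CC·CC·CC·CC·CC·CC·CC·CC
    A ↦ B
    C ↦ CC
    B ↦ A  (constrained at step 0)

A->B, B->A, C->CC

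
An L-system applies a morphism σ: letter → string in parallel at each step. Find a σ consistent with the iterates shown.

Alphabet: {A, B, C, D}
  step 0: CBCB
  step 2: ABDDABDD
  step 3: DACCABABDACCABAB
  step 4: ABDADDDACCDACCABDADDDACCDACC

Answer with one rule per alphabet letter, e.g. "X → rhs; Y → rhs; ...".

A->DA, B->CC, C->D, D->AB

  step 3 ⇒ step 4: DACCABABDACCABAB ⇒ AB·DA·D·D·DA·CC·DA·CC·AB·DA·D·D·DA·CC·DA·CC
    A ↦ DA
    B ↦ CC
    C ↦ D
    D ↦ AB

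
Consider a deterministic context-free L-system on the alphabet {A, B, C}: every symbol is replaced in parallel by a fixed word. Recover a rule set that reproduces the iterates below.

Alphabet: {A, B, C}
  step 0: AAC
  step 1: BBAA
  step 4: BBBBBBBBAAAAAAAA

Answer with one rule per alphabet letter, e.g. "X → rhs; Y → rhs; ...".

A->B, B->CC, C->AA

  step 0 ⇒ step 1: AAC ⇒ B·B·AA
    A ↦ B
    C ↦ AA
    B ↦ CC  (constrained at step 1)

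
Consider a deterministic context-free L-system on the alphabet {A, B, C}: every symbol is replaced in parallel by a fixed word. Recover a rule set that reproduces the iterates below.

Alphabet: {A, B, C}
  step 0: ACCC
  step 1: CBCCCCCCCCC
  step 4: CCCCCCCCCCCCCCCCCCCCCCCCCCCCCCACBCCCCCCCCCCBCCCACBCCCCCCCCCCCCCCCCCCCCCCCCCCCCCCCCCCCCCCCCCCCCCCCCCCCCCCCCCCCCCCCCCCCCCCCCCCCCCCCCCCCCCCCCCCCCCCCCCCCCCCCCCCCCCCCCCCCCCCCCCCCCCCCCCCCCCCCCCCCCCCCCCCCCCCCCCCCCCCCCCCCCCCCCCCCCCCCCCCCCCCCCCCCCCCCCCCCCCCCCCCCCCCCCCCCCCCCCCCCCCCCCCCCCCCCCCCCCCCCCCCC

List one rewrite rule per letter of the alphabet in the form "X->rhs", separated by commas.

  step 0 ⇒ step 1: ACCC ⇒ CB·CCC·CCC·CCC
    A ↦ CB
    C ↦ CCC
    B ↦ ACB  (constrained at step 1)

A->CB, B->ACB, C->CCC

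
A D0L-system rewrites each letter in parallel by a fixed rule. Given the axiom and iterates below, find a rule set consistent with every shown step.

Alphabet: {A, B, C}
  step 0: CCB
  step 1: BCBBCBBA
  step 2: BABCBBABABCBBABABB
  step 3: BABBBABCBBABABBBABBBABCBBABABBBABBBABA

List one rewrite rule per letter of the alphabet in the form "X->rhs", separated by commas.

A->BB, B->BA, C->BCB

  step 2 ⇒ step 3: BABCBBABABCBBABABB ⇒ BA·BB·BA·BCB·BA·BA·BB·BA·BB·BA·BCB·BA·BA·BB·BA·BB·BA·BA
    A ↦ BB
    B ↦ BA
    C ↦ BCB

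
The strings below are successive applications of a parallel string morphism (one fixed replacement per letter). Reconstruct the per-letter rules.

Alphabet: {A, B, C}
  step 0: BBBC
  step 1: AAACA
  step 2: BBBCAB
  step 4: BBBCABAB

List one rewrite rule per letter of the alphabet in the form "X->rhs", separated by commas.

A->B, B->A, C->CA

  step 1 ⇒ step 2: AAACA ⇒ B·B·B·CA·B
    A ↦ B
    C ↦ CA
  step 0 ⇒ step 1: BBBC ⇒ A·A·A·CA
    B ↦ A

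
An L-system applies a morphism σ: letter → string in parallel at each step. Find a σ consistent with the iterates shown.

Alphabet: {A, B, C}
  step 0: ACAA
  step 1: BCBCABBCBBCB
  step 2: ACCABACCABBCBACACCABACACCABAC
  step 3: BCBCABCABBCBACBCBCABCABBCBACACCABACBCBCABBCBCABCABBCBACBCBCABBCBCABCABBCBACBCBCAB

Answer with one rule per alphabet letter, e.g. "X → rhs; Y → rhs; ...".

  step 2 ⇒ step 3: ACCABACCABBCBACACCABACACCABAC ⇒ BCB·CAB·CAB·BCB·AC·BCB·CAB·CAB·BCB·AC·AC·CAB·AC·BCB·CAB·BCB·CAB·CAB·BCB·AC·BCB·CAB·BCB·CAB·CAB·BCB·AC·BCB·CAB
    A ↦ BCB
    B ↦ AC
    C ↦ CAB

A->BCB, B->AC, C->CAB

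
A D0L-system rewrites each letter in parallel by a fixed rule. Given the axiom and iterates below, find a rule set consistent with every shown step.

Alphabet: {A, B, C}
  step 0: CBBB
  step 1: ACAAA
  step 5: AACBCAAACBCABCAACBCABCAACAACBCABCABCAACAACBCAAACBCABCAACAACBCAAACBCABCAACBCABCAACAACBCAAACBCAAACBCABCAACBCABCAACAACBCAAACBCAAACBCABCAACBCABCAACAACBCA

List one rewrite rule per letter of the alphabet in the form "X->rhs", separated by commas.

  step 0 ⇒ step 1: CBBB ⇒ AC·A·A·A
    B ↦ A
    C ↦ AC
    A ↦ BCA  (constrained at step 1)

A->BCA, B->A, C->AC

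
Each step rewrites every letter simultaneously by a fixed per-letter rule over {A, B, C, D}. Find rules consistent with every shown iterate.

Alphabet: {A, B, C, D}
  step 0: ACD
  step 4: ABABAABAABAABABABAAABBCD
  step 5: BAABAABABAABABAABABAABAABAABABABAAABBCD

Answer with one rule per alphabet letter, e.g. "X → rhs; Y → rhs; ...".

  step 4 ⇒ step 5: ABABAABAABAABABABAAABBCD ⇒ BA·A·BA·A·BA·BA·A·BA·BA·A·BA·BA·A·BA·A·BA·A·BA·BA·BA·A·A·BB·CD
    A ↦ BA
    B ↦ A
    C ↦ BB
    D ↦ CD

A->BA, B->A, C->BB, D->CD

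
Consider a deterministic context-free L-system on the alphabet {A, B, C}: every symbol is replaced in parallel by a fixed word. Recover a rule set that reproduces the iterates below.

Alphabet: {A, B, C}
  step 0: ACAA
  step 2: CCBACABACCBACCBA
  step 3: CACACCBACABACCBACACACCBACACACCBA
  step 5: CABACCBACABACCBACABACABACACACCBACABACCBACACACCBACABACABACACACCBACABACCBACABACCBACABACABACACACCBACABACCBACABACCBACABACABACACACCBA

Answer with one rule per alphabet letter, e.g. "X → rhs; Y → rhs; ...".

A->BA, B->CC, C->CA

  step 2 ⇒ step 3: CCBACABACCBACCBA ⇒ CA·CA·CC·BA·CA·BA·CC·BA·CA·CA·CC·BA·CA·CA·CC·BA
    A ↦ BA
    B ↦ CC
    C ↦ CA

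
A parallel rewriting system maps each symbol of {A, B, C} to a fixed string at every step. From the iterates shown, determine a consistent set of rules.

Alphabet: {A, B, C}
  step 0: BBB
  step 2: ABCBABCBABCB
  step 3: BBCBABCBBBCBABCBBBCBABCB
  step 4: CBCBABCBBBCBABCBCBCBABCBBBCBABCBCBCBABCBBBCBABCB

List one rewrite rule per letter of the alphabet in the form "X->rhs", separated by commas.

A->BB, B->CB, C->AB

  step 3 ⇒ step 4: BBCBABCBBBCBABCBBBCBABCB ⇒ CB·CB·AB·CB·BB·CB·AB·CB·CB·CB·AB·CB·BB·CB·AB·CB·CB·CB·AB·CB·BB·CB·AB·CB
    A ↦ BB
    B ↦ CB
    C ↦ AB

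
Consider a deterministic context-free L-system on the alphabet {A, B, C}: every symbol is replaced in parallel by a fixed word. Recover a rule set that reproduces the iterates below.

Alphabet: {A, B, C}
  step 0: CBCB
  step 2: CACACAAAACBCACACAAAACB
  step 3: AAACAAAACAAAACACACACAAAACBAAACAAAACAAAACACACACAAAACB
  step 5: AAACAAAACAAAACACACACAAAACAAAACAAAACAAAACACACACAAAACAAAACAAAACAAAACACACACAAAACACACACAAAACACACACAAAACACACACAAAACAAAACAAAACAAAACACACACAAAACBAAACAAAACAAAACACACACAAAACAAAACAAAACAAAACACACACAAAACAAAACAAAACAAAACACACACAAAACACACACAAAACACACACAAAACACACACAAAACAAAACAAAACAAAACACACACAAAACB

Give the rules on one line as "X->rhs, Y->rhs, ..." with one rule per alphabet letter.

  step 2 ⇒ step 3: CACACAAAACBCACACAAAACB ⇒ AAA·CA·AAA·CA·AAA·CA·CA·CA·CA·AAA·CB·AAA·CA·AAA·CA·AAA·CA·CA·CA·CA·AAA·CB
    A ↦ CA
    B ↦ CB
    C ↦ AAA

A->CA, B->CB, C->AAA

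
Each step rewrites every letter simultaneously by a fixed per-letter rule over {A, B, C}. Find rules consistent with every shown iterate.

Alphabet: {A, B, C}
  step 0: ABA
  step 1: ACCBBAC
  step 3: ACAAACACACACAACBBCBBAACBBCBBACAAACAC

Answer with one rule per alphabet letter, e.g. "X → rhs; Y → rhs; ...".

  step 0 ⇒ step 1: ABA ⇒ AC·CBB·AC
    A ↦ AC
    B ↦ CBB
    C ↦ AA  (constrained at step 1)

A->AC, B->CBB, C->AA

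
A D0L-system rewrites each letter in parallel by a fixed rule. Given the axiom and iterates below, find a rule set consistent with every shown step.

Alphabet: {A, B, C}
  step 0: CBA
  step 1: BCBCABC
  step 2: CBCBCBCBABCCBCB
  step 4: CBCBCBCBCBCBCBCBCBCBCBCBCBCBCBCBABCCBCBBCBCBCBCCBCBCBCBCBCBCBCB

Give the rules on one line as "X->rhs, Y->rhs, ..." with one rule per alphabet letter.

  step 1 ⇒ step 2: BCBCABC ⇒ C·BCB·C·BCB·ABC·C·BCB
    A ↦ ABC
    B ↦ C
    C ↦ BCB

A->ABC, B->C, C->BCB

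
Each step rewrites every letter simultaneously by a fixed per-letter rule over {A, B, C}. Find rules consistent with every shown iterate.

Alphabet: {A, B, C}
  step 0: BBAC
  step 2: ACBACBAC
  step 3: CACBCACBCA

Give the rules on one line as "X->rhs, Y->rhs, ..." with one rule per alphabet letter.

A->C, B->CB, C->A

  step 2 ⇒ step 3: ACBACBAC ⇒ C·A·CB·C·A·CB·C·A
    A ↦ C
    B ↦ CB
    C ↦ A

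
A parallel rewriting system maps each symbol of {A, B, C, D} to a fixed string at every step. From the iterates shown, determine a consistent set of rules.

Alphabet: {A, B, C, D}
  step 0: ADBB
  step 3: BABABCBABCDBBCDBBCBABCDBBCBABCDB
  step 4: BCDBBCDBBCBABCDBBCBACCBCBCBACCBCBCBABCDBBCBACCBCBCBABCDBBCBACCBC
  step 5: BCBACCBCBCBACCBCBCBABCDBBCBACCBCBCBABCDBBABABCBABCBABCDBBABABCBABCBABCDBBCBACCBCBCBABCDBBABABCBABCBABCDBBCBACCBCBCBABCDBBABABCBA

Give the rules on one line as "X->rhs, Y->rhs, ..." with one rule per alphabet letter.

  step 4 ⇒ step 5: BCDBBCDBBCBABCDBBCBACCBCBCBACCBCBCBABCDBBCBACCBCBCBABCDBBCBACCBC ⇒ BC·BA·CC·BC·BC·BA·CC·BC·BC·BA·BC·DB·BC·BA·CC·BC·BC·BA·BC·DB·BA·BA·BC·BA·BC·BA·BC·DB·BA·BA·BC·BA·BC·BA·BC·DB·BC·BA·CC·BC·BC·BA·BC·DB·BA·BA·BC·BA·BC·BA·BC·DB·BC·BA·CC·BC·BC·BA·BC·DB·BA·BA·BC·BA
    A ↦ DB
    B ↦ BC
    C ↦ BA
    D ↦ CC

A->DB, B->BC, C->BA, D->CC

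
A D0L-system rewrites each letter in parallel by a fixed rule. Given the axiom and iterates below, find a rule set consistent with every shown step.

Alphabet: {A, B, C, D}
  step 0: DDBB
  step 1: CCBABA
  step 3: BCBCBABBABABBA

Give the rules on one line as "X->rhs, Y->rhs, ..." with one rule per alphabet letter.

  step 0 ⇒ step 1: DDBB ⇒ C·C·BA·BA
    B ↦ BA
    D ↦ C
    A ↦ B  (constrained at step 1)
    C ↦ AD  (constrained at step 1)

A->B, B->BA, C->AD, D->C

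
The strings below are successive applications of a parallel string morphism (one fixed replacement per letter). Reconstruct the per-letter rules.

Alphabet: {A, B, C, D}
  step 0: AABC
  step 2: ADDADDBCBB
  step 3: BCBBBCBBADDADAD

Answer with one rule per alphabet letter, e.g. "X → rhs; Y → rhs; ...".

  step 2 ⇒ step 3: ADDADDBCBB ⇒ BC·B·B·BC·B·B·AD·D·AD·AD
    A ↦ BC
    B ↦ AD
    C ↦ D
    D ↦ B

A->BC, B->AD, C->D, D->B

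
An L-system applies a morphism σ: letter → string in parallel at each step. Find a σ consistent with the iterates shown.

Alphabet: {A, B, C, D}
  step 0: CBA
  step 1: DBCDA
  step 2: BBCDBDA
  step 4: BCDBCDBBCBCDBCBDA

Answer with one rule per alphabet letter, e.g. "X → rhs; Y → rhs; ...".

  step 1 ⇒ step 2: DBCDA ⇒ B·BC·D·B·DA
    A ↦ DA
    B ↦ BC
    C ↦ D
    D ↦ B

A->DA, B->BC, C->D, D->B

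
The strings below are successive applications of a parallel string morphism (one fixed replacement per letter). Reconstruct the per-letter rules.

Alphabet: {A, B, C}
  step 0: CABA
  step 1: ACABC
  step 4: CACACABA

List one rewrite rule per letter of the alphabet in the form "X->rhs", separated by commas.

A->C, B->AB, C->A

  step 0 ⇒ step 1: CABA ⇒ A·C·AB·C
    A ↦ C
    B ↦ AB
    C ↦ A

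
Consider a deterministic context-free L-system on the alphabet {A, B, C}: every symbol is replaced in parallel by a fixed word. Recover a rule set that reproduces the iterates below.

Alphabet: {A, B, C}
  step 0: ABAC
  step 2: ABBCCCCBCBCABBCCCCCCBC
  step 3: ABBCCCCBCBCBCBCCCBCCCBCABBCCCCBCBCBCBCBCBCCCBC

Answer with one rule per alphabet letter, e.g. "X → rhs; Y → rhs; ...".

A->ABB, B->CC, C->BC

  step 2 ⇒ step 3: ABBCCCCBCBCABBCCCCCCBC ⇒ ABB·CC·CC·BC·BC·BC·BC·CC·BC·CC·BC·ABB·CC·CC·BC·BC·BC·BC·BC·BC·CC·BC
    A ↦ ABB
    B ↦ CC
    C ↦ BC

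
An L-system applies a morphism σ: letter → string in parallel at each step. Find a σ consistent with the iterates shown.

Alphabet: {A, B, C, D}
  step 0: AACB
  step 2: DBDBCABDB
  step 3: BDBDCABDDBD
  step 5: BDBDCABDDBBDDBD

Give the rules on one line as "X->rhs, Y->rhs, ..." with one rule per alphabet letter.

  step 2 ⇒ step 3: DBDBCABDB ⇒ B·D·B·D·CA·BD·D·B·D
    A ↦ BD
    B ↦ D
    C ↦ CA
    D ↦ B

A->BD, B->D, C->CA, D->B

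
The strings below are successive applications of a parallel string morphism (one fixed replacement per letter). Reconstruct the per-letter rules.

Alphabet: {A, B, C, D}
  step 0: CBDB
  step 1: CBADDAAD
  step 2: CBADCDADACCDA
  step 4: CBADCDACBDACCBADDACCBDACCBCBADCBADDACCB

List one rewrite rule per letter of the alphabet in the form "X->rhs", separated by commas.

A->C, B->AD, C->CB, D->DA

  step 1 ⇒ step 2: CBADDAAD ⇒ CB·AD·C·DA·DA·C·C·DA
    A ↦ C
    B ↦ AD
    C ↦ CB
    D ↦ DA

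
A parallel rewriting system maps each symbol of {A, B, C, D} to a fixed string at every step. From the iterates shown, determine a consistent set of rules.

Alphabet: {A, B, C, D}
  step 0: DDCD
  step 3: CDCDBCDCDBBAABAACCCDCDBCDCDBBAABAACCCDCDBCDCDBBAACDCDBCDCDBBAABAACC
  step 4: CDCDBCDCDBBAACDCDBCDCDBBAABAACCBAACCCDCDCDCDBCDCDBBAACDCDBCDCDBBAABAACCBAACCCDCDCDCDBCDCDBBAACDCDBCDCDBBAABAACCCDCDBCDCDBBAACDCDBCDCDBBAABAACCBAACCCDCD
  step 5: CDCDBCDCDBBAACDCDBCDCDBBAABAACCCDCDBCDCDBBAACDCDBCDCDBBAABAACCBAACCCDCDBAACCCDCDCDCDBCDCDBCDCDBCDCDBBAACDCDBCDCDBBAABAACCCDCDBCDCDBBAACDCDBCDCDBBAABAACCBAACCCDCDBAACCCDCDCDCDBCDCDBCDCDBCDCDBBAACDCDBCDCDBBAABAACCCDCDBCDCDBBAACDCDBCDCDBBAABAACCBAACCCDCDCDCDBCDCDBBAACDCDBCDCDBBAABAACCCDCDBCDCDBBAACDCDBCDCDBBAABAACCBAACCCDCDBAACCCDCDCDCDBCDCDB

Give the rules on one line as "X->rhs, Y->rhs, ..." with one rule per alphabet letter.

  step 4 ⇒ step 5: CDCDBCDCDBBAACDCDBCDCDBBAABAACCBAACCCDCDCDCDBCDCDBBAACDCDBCDCDBBAABAACCBAACCCDCDCDCDBCDCDBBAACDCDBCDCDBBAABAACCCDCDBCDCDBBAACDCDBCDCDBBAABAACCBAACCCDCD ⇒ CD·CDB·CD·CDB·BAA·CD·CDB·CD·CDB·BAA·BAA·C·C·CD·CDB·CD·CDB·BAA·CD·CDB·CD·CDB·BAA·BAA·C·C·BAA·C·C·CD·CD·BAA·C·C·CD·CD·CD·CDB·CD·CDB·CD·CDB·CD·CDB·BAA·CD·CDB·CD·CDB·BAA·BAA·C·C·CD·CDB·CD·CDB·BAA·CD·CDB·CD·CDB·BAA·BAA·C·C·BAA·C·C·CD·CD·BAA·C·C·CD·CD·CD·CDB·CD·CDB·CD·CDB·CD·CDB·BAA·CD·CDB·CD·CDB·BAA·BAA·C·C·CD·CDB·CD·CDB·BAA·CD·CDB·CD·CDB·BAA·BAA·C·C·BAA·C·C·CD·CD·CD·CDB·CD·CDB·BAA·CD·CDB·CD·CDB·BAA·BAA·C·C·CD·CDB·CD·CDB·BAA·CD·CDB·CD·CDB·BAA·BAA·C·C·BAA·C·C·CD·CD·BAA·C·C·CD·CD·CD·CDB·CD·CDB
    A ↦ C
    B ↦ BAA
    C ↦ CD
    D ↦ CDB

A->C, B->BAA, C->CD, D->CDB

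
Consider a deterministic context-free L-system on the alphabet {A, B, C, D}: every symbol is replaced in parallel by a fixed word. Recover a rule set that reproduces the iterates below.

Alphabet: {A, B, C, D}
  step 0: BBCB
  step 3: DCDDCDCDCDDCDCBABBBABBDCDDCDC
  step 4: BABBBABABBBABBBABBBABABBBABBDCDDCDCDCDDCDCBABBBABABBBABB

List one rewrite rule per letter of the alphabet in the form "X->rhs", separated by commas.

A->D, B->DC, C->BB, D->BA

  step 3 ⇒ step 4: DCDDCDCDCDDCDCBABBBABBDCDDCDC ⇒ BA·BB·BA·BA·BB·BA·BB·BA·BB·BA·BA·BB·BA·BB·DC·D·DC·DC·DC·D·DC·DC·BA·BB·BA·BA·BB·BA·BB
    A ↦ D
    B ↦ DC
    C ↦ BB
    D ↦ BA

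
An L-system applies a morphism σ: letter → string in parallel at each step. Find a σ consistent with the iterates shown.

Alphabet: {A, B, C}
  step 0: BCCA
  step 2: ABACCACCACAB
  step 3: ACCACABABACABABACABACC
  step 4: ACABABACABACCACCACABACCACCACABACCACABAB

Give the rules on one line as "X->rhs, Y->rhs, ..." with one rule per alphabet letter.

  step 3 ⇒ step 4: ACCACABABACABABACABACC ⇒ AC·AB·AB·AC·AB·AC·C·AC·C·AC·AB·AC·C·AC·C·AC·AB·AC·C·AC·AB·AB
    A ↦ AC
    B ↦ C
    C ↦ AB

A->AC, B->C, C->AB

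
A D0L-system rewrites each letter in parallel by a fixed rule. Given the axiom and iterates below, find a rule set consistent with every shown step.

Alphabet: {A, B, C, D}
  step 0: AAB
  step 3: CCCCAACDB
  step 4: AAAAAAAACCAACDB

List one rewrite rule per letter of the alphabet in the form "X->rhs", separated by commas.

  step 3 ⇒ step 4: CCCCAACDB ⇒ AA·AA·AA·AA·C·C·AA·C·DB
    A ↦ C
    B ↦ DB
    C ↦ AA
    D ↦ C

A->C, B->DB, C->AA, D->C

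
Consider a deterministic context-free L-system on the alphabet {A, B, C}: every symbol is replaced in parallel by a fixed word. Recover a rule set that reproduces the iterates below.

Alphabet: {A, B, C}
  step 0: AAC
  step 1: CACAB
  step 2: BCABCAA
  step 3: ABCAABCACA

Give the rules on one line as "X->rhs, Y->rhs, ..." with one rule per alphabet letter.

A->CA, B->A, C->B

  step 2 ⇒ step 3: BCABCAA ⇒ A·B·CA·A·B·CA·CA
    A ↦ CA
    B ↦ A
    C ↦ B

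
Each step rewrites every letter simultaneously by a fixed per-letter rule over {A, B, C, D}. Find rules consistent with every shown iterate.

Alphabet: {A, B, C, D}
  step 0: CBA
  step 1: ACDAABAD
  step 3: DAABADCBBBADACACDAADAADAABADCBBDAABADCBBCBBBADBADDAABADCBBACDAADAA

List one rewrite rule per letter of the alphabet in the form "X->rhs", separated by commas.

A->BAD, B->DAA, C->AC, D->CBB

  step 0 ⇒ step 1: CBA ⇒ AC·DAA·BAD
    A ↦ BAD
    B ↦ DAA
    C ↦ AC
    D ↦ CBB  (constrained at step 1)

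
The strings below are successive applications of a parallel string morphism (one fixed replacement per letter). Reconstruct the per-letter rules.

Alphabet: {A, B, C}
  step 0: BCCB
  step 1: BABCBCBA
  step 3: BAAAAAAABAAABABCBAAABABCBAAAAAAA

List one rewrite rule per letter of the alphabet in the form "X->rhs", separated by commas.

A->AA, B->BA, C->BC

  step 0 ⇒ step 1: BCCB ⇒ BA·BC·BC·BA
    B ↦ BA
    C ↦ BC
    A ↦ AA  (constrained at step 1)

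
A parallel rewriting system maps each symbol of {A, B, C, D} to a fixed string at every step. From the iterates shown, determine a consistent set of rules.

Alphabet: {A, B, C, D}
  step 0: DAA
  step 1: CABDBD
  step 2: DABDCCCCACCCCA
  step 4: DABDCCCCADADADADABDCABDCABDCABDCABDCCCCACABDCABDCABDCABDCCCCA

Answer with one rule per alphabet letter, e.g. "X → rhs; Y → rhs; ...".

  step 1 ⇒ step 2: CABDBD ⇒ DA·BD·CCC·CA·CCC·CA
    A ↦ BD
    B ↦ CCC
    C ↦ DA
    D ↦ CA

A->BD, B->CCC, C->DA, D->CA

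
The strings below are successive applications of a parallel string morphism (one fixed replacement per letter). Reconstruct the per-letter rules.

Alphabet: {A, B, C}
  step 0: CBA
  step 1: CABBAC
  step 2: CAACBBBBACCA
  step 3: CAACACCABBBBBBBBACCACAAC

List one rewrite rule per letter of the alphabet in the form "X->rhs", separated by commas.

A->AC, B->BB, C->CA

  step 2 ⇒ step 3: CAACBBBBACCA ⇒ CA·AC·AC·CA·BB·BB·BB·BB·AC·CA·CA·AC
    A ↦ AC
    B ↦ BB
    C ↦ CA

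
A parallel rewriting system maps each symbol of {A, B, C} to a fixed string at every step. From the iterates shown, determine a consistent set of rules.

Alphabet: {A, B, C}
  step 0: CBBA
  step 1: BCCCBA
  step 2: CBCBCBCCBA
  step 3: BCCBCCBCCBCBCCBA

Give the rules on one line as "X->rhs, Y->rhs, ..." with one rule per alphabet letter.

  step 2 ⇒ step 3: CBCBCBCCBA ⇒ BC·C·BC·C·BC·C·BC·BC·C·BA
    A ↦ BA
    B ↦ C
    C ↦ BC

A->BA, B->C, C->BC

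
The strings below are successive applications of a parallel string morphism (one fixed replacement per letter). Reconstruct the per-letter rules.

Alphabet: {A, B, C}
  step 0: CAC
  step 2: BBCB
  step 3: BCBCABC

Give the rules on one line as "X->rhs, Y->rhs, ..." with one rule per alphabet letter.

  step 2 ⇒ step 3: BBCB ⇒ BC·BC·A·BC
    B ↦ BC
    C ↦ A
    A ↦ B  (constrained at step 0)

A->B, B->BC, C->A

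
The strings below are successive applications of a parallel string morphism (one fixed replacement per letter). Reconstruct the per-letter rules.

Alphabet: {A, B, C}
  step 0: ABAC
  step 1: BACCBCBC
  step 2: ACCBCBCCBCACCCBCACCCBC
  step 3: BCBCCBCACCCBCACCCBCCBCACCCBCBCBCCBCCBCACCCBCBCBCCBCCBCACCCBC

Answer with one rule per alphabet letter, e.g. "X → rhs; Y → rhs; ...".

A->B, B->ACC, C->CBC

  step 2 ⇒ step 3: ACCBCBCCBCACCCBCACCCBC ⇒ B·CBC·CBC·ACC·CBC·ACC·CBC·CBC·ACC·CBC·B·CBC·CBC·CBC·ACC·CBC·B·CBC·CBC·CBC·ACC·CBC
    A ↦ B
    B ↦ ACC
    C ↦ CBC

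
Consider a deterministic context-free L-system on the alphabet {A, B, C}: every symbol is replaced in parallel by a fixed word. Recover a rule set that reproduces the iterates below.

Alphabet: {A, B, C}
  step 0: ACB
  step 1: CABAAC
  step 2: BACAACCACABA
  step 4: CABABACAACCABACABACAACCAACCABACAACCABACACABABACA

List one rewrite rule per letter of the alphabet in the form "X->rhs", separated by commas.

  step 1 ⇒ step 2: CABAAC ⇒ BA·CA·AC·CA·CA·BA
    A ↦ CA
    B ↦ AC
    C ↦ BA

A->CA, B->AC, C->BA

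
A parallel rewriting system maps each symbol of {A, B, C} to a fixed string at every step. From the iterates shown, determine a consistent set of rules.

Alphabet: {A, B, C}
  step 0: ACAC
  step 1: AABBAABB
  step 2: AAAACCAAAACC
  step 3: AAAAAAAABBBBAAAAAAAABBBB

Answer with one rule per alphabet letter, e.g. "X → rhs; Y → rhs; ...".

A->AA, B->C, C->BB

  step 2 ⇒ step 3: AAAACCAAAACC ⇒ AA·AA·AA·AA·BB·BB·AA·AA·AA·AA·BB·BB
    A ↦ AA
    C ↦ BB
  step 1 ⇒ step 2: AABBAABB ⇒ AA·AA·C·C·AA·AA·C·C
    B ↦ C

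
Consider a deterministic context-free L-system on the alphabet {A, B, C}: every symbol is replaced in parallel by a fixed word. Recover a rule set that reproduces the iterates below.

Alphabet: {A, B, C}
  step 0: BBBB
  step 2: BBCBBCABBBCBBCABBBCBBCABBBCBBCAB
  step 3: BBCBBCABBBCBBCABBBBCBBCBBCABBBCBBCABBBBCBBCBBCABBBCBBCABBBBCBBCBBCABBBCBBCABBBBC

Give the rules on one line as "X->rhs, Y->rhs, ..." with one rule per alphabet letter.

A->B, B->BBC, C->AB

  step 2 ⇒ step 3: BBCBBCABBBCBBCABBBCBBCABBBCBBCAB ⇒ BBC·BBC·AB·BBC·BBC·AB·B·BBC·BBC·BBC·AB·BBC·BBC·AB·B·BBC·BBC·BBC·AB·BBC·BBC·AB·B·BBC·BBC·BBC·AB·BBC·BBC·AB·B·BBC
    A ↦ B
    B ↦ BBC
    C ↦ AB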